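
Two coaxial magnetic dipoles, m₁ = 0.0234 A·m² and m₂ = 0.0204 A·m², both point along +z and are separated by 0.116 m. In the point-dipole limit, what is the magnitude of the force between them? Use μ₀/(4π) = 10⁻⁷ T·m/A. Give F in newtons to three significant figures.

On-axis B of dipole 1: B = (μ₀/4π)·2m₁/r³. Force on dipole 2: F = m₂·dB/dr.
dB/dr = −(μ₀/4π)·6m₁/r⁴, so |F| = (μ₀/4π)·6m₁m₂/r⁴.
F = 6(10⁻⁷)(0.0234)(0.0204)/(0.116)⁴ = 1.582×10⁻⁶ N.

F ≈ 1.58×10⁻⁶ N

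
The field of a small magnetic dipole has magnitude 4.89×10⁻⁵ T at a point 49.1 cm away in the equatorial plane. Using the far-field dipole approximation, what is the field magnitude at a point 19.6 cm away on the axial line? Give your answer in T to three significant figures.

B ≈ 0.00154 T

Dipole fields scale as 1/r³ in the far field.
The axial field is twice the equatorial field at the same r, so the geometry factor is 2/1.
B₂ = B₁ · (2/1) · (r₁/r₂)³ = 4.89×10⁻⁵ · 2 · (49.1/19.6)³.
(r₁/r₂)³ = (2.505)³ = 15.72.
B₂ ≈ 0.001537 T.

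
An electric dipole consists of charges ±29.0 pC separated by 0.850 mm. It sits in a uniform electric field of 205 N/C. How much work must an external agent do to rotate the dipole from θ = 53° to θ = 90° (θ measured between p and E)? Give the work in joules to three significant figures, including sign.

W ≈ 3.04×10⁻¹² J

Dipole moment p = qd = (2.90×10⁻¹¹ C)(8.50×10⁻⁴ m) = 2.465×10⁻¹⁴ C·m.
W_ext = ΔU = U(θ₂) − U(θ₁) = −pE cosθ₂ − (−pE cosθ₁) = pE(cosθ₁ − cosθ₂).
W = (2.465×10⁻¹⁴)(205)·(cos53° − cos90°) = (5.053×10⁻¹²)·(+0.6018) = 3.041×10⁻¹² J.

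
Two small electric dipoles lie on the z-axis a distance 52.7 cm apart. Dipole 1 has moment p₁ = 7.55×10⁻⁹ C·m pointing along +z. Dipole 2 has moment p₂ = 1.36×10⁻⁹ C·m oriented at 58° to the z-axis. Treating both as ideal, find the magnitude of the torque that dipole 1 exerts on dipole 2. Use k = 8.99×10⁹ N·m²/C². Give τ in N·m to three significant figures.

The second dipole sits on the axis of the first, so the field there is axial: E₁ = 2kp₁/r³ along +z.
E₁ = 2(8.99×10⁹)(7.55×10⁻⁹)/(0.527)³ = 927.5 N/C.
Torque on the second dipole: τ = p₂ E₁ sinθ.
τ = (1.36×10⁻⁹)(927.5)·sin58° = 1.070×10⁻⁶ N·m.

τ ≈ 1.07×10⁻⁶ N·m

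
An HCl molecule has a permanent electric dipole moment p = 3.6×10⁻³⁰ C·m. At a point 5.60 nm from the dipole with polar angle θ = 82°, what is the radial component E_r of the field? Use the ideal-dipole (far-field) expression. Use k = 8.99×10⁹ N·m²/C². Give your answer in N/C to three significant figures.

For a dipole, E_r = (2kp cosθ)/r³.
kp/r³ = (8.99×10⁹)(3.60×10⁻³⁰)/(5.60×10⁻⁹)³ = 1.843×10⁵ N/C.
E_r = 2·1.843×10⁵·cos82° = 5.130×10⁴ N/C.

E_r ≈ 5.13×10⁴ N/C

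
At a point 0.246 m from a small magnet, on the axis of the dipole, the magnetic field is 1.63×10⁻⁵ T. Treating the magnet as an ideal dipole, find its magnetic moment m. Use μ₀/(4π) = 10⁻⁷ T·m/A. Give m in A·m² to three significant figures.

On axis B = (μ₀/4π)·2m/r³, so m = Br³·4π/(μ₀·2).
m = (1.63×10⁻⁵)·(0.246)³ / (2·10⁻⁷) = 1.213 A·m².

m ≈ 1.21 A·m²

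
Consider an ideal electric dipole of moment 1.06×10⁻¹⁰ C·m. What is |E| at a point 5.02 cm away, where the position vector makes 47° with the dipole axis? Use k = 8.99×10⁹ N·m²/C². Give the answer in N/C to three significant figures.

E ≈ 1.17×10⁴ N/C

At angle θ the dipole field magnitude is E = (kp/r³)·√(1 + 3cos²θ).
kp/r³ = (8.99×10⁹)(1.06×10⁻¹⁰) / (0.0502)³ = 7533 N/C.
√(1 + 3cos²47°) = √(1 + 3·0.4651) = √2.3954 ≈ 1.5477.
E ≈ 7533 × 1.548 = 1.166×10⁴ N/C.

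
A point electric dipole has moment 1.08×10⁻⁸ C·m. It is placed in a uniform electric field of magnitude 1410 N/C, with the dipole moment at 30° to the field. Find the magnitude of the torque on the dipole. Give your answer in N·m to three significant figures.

Torque on an electric dipole: τ = pE sinθ.
τ = (1.08×10⁻⁸)(1410)·sin30° = 7.614×10⁻⁶ N·m.

τ ≈ 7.61×10⁻⁶ N·m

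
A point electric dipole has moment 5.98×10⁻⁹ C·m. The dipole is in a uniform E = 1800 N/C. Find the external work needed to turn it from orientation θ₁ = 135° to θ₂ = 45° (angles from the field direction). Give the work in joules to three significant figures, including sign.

W_ext = ΔU = U(θ₂) − U(θ₁) = −pE cosθ₂ − (−pE cosθ₁) = pE(cosθ₁ − cosθ₂).
W = (5.98×10⁻⁹)(1800)·(cos135° − cos45°) = (1.076×10⁻⁵)·(-1.4142) = -1.522×10⁻⁵ J.

W ≈ -1.52×10⁻⁵ J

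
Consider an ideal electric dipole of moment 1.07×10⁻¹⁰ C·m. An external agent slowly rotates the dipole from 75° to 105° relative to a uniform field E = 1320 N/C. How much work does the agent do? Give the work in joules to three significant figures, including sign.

W_ext = ΔU = U(θ₂) − U(θ₁) = −pE cosθ₂ − (−pE cosθ₁) = pE(cosθ₁ − cosθ₂).
W = (1.07×10⁻¹⁰)(1320)·(cos75° − cos105°) = (1.412×10⁻⁷)·(+0.5176) = 7.311×10⁻⁸ J.

W ≈ 7.31×10⁻⁸ J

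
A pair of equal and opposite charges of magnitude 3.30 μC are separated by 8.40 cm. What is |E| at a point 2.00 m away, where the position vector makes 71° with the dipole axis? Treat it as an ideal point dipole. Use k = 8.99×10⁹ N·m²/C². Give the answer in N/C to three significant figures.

E ≈ 358 N/C

Dipole moment p = qd = (3.30×10⁻⁶ C)(0.0840 m) = 2.772×10⁻⁷ C·m.
At angle θ the dipole field magnitude is E = (kp/r³)·√(1 + 3cos²θ).
kp/r³ = (8.99×10⁹)(2.772×10⁻⁷) / (2.00)³ = 311.5 N/C.
√(1 + 3cos²71°) = √(1 + 3·0.1060) = √1.3180 ≈ 1.1480.
E ≈ 311.5 × 1.148 = 357.6 N/C.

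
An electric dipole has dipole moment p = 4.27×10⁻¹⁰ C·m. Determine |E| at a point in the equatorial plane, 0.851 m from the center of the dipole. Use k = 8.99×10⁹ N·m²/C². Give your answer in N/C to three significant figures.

E ≈ 6.23 N/C

On the perpendicular bisector E = kp/r³ (half the axial value at the same distance).
E = (8.99×10⁹)(4.27×10⁻¹⁰) / (0.851)³ = 6.229 N/C.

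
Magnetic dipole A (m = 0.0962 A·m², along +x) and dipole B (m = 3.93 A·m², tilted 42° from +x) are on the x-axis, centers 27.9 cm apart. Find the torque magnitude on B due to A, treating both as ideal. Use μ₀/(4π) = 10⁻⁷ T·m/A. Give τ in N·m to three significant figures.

τ ≈ 2.33×10⁻⁶ N·m

Dipole B is on the axis of dipole A, so B₁ there is axial: B₁ = (μ₀/4π)·2m₁/r³ along +x.
B₁ = 2(10⁻⁷)(0.0962)/(0.279)³ = 8.859×10⁻⁷ T.
τ = m₂ B₁ sinθ.
τ = (3.93)(8.859×10⁻⁷)·sin42° = 2.330×10⁻⁶ N·m.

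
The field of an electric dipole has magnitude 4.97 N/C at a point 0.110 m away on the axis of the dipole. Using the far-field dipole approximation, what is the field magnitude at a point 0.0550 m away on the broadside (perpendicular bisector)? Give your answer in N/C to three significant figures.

Dipole fields scale as 1/r³ in the far field.
The axial field is twice the equatorial field at the same r, so the geometry factor is 1/2.
E₂ = E₁ · (1/2) · (r₁/r₂)³ = 4.97 · 0.5 · (0.110/0.0550)³.
(r₁/r₂)³ = (2)³ = 8.
E₂ ≈ 19.88 N/C.

E ≈ 19.9 N/C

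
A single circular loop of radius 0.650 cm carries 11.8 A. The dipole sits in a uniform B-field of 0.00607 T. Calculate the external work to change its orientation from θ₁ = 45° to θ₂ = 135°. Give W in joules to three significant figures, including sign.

Magnetic moment m = IA = Iπa² = (11.8)·π·(0.00650)² = 0.001566 A·m².
W_ext = ΔU = −mB cosθ₂ + mB cosθ₁ = mB(cosθ₁ − cosθ₂).
W = (0.001566)(0.00607)·(cos45° − cos135°) = (9.506×10⁻⁶)·(+1.4142) = 1.344×10⁻⁵ J.

W ≈ 1.34×10⁻⁵ J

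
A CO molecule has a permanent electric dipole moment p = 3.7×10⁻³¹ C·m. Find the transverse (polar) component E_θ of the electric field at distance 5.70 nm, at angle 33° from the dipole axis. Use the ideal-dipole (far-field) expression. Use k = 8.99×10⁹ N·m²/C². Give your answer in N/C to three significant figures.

For a dipole, E_θ = (kp sinθ)/r³.
kp/r³ = (8.99×10⁹)(3.70×10⁻³¹)/(5.70×10⁻⁹)³ = 1.796×10⁴ N/C.
E_θ = 1.796×10⁴·sin33° = 9782 N/C.

E_θ ≈ 9780 N/C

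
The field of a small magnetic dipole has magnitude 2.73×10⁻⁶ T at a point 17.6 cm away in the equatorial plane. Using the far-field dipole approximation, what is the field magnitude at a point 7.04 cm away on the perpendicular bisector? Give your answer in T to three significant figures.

Dipole fields scale as 1/r³ in the far field; the geometry is the same at both points.
B₂ = B₁ · (r₁/r₂)³ = 2.73×10⁻⁶ · (17.6/7.04)³.
(r₁/r₂)³ = (2.5)³ = 15.62.
B₂ ≈ 4.266×10⁻⁵ T.

B ≈ 4.27×10⁻⁵ T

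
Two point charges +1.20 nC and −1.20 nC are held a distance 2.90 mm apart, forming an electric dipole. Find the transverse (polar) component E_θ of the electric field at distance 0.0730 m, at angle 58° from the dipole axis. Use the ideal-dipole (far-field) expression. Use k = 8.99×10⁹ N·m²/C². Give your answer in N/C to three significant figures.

E_θ ≈ 68.2 N/C

Dipole moment p = qd = (1.20×10⁻⁹ C)(0.00290 m) = 3.48×10⁻¹² C·m.
For a dipole, E_θ = (kp sinθ)/r³.
kp/r³ = (8.99×10⁹)(3.48×10⁻¹²)/(0.0730)³ = 80.42 N/C.
E_θ = 80.42·sin58° = 68.20 N/C.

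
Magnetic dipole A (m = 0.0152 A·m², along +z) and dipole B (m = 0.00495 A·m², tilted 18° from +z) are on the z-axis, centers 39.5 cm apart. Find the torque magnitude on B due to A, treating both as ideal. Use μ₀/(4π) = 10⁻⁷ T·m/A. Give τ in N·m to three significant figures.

Dipole B is on the axis of dipole A, so B₁ there is axial: B₁ = (μ₀/4π)·2m₁/r³ along +z.
B₁ = 2(10⁻⁷)(0.0152)/(0.395)³ = 4.933×10⁻⁸ T.
τ = m₂ B₁ sinθ.
τ = (0.00495)(4.933×10⁻⁸)·sin18° = 7.545×10⁻¹¹ N·m.

τ ≈ 7.55×10⁻¹¹ N·m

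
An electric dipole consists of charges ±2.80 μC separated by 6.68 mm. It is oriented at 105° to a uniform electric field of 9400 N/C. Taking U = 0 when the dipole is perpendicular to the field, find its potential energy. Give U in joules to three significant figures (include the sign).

Dipole moment p = qd = (2.80×10⁻⁶ C)(0.00668 m) = 1.87×10⁻⁸ C·m.
U = −p·E = −pE cosθ.
U = −(1.87×10⁻⁸)(9400)·cos105° = 4.550×10⁻⁵ J.

U ≈ 4.55×10⁻⁵ J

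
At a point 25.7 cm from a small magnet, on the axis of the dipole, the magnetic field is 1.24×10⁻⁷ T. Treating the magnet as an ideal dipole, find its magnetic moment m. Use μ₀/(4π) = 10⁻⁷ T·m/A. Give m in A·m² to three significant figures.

m ≈ 0.0105 A·m²

On axis B = (μ₀/4π)·2m/r³, so m = Br³·4π/(μ₀·2).
m = (1.24×10⁻⁷)·(0.257)³ / (2·10⁻⁷) = 0.01052 A·m².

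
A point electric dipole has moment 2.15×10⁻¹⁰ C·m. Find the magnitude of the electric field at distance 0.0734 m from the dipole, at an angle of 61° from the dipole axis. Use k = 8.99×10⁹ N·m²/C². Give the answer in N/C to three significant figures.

E ≈ 6380 N/C

At angle θ the dipole field magnitude is E = (kp/r³)·√(1 + 3cos²θ).
kp/r³ = (8.99×10⁹)(2.15×10⁻¹⁰) / (0.0734)³ = 4888 N/C.
√(1 + 3cos²61°) = √(1 + 3·0.2350) = √1.7051 ≈ 1.3058.
E ≈ 4888 × 1.306 = 6382 N/C.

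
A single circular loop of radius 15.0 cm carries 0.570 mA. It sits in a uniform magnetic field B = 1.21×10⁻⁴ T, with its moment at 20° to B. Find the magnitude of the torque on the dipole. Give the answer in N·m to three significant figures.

Magnetic moment m = IA = Iπa² = (5.70×10⁻⁴)·π·(0.150)² = 4.029×10⁻⁵ A·m².
Torque on a magnetic dipole: τ = mB sinθ.
τ = (4.029×10⁻⁵)(1.21×10⁻⁴)·sin20° = 1.667×10⁻⁹ N·m.

τ ≈ 1.67×10⁻⁹ N·m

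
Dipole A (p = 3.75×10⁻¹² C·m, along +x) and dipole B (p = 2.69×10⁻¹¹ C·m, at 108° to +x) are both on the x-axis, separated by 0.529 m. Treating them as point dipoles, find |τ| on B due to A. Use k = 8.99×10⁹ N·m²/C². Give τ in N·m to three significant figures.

The second dipole sits on the axis of the first, so the field there is axial: E₁ = 2kp₁/r³ along +x.
E₁ = 2(8.99×10⁹)(3.75×10⁻¹²)/(0.529)³ = 0.4555 N/C.
Torque on the second dipole: τ = p₂ E₁ sinθ.
τ = (2.69×10⁻¹¹)(0.4555)·sin108° = 1.165×10⁻¹¹ N·m.

τ ≈ 1.17×10⁻¹¹ N·m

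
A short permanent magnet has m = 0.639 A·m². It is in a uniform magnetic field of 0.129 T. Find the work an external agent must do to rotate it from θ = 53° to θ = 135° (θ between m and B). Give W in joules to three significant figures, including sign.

W ≈ 0.108 J

W_ext = ΔU = −mB cosθ₂ + mB cosθ₁ = mB(cosθ₁ − cosθ₂).
W = (0.639)(0.129)·(cos53° − cos135°) = (0.08243)·(+1.3089) = 0.1079 J.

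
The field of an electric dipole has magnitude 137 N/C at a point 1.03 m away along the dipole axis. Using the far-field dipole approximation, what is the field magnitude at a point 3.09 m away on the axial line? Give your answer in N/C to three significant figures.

Dipole fields scale as 1/r³ in the far field; the geometry is the same at both points.
E₂ = E₁ · (r₁/r₂)³ = 137 · (1.03/3.09)³.
(r₁/r₂)³ = (0.3333)³ = 0.03704.
E₂ ≈ 5.074 N/C.

E ≈ 5.07 N/C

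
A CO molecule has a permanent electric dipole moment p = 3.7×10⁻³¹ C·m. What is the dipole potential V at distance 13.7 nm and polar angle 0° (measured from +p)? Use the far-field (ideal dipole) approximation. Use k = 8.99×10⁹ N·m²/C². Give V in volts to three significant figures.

The dipole potential is V = kp cosθ / r².
V = (8.99×10⁹)(3.70×10⁻³¹)·cos0° / (1.37×10⁻⁸)² = 1.772×10⁻⁵ V.

V ≈ 1.77×10⁻⁵ V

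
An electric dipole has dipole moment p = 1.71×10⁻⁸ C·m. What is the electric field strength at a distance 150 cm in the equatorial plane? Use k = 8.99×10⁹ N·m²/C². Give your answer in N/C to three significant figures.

In the equatorial plane E = kp/r³.
E = (8.99×10⁹)(1.71×10⁻⁸) / (1.50)³ = 45.55 N/C.

E ≈ 45.5 N/C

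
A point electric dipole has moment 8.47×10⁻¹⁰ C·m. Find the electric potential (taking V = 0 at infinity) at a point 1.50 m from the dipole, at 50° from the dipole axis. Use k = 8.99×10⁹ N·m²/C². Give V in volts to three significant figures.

V ≈ 2.18 V

The dipole potential is V = kp cosθ / r².
V = (8.99×10⁹)(8.47×10⁻¹⁰)·cos50° / (1.50)² = 2.175 V.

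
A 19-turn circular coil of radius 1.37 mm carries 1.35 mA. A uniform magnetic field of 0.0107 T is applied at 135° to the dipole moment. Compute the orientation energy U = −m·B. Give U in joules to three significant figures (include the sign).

m = NIA = NIπa² = 19·(0.00135)·π·(0.00137)² = 1.512×10⁻⁷ A·m².
U = −m·B = −mB cosθ.
U = −(1.512×10⁻⁷)(0.0107)·cos135° = 1.144×10⁻⁹ J.

U ≈ 1.14×10⁻⁹ J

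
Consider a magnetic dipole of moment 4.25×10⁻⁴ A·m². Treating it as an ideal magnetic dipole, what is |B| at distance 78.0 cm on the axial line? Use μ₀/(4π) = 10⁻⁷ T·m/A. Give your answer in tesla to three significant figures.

On axis B = (μ₀/4π)·2m/r³.
B = 2·(10⁻⁷)·(4.25×10⁻⁴) / (0.780)³ = 1.791×10⁻¹⁰ T.

B ≈ 1.79×10⁻¹⁰ T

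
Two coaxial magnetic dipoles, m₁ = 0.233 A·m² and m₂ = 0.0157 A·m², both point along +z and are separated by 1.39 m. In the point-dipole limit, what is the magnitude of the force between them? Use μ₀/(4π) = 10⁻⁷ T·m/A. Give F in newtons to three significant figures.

F ≈ 5.88×10⁻¹⁰ N

On-axis B of dipole 1: B = (μ₀/4π)·2m₁/r³. Force on dipole 2: F = m₂·dB/dr.
dB/dr = −(μ₀/4π)·6m₁/r⁴, so |F| = (μ₀/4π)·6m₁m₂/r⁴.
F = 6(10⁻⁷)(0.233)(0.0157)/(1.39)⁴ = 5.880×10⁻¹⁰ N.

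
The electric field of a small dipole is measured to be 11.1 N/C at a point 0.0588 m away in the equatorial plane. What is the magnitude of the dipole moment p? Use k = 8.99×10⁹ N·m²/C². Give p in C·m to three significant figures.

In the equatorial plane E = kp/r³, so p = Er³/(k).
p = (11.1)·(0.0588)³ / (8.99×10⁹) = 2.510×10⁻¹³ C·m.

p ≈ 2.51×10⁻¹³ C·m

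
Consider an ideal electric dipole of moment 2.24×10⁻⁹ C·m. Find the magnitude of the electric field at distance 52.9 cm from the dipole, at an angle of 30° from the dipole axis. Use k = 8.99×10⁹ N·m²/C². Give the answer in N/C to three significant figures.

At angle θ the dipole field magnitude is E = (kp/r³)·√(1 + 3cos²θ).
kp/r³ = (8.99×10⁹)(2.24×10⁻⁹) / (0.529)³ = 136.0 N/C.
√(1 + 3cos²30°) = √(1 + 3·0.7500) = √3.2500 ≈ 1.8028.
E ≈ 136.0 × 1.803 = 245.2 N/C.

E ≈ 245 N/C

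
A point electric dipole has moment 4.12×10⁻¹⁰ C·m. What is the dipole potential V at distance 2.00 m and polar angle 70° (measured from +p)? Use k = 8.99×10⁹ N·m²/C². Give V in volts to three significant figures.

V ≈ 0.317 V

The dipole potential is V = kp cosθ / r².
V = (8.99×10⁹)(4.12×10⁻¹⁰)·cos70° / (2.00)² = 0.3167 V.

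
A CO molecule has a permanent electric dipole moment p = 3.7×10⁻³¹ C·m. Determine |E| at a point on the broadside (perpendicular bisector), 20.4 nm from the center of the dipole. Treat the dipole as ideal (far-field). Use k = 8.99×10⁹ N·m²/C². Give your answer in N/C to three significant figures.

E ≈ 392 N/C

On the perpendicular bisector E = kp/r³ (half the axial value at the same distance).
E = (8.99×10⁹)(3.70×10⁻³¹) / (2.04×10⁻⁸)³ = 391.8 N/C.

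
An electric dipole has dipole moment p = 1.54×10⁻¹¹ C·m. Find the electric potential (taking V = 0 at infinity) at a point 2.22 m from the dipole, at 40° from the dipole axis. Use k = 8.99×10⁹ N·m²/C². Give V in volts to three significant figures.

The dipole potential is V = kp cosθ / r².
V = (8.99×10⁹)(1.54×10⁻¹¹)·cos40° / (2.22)² = 0.02152 V.

V ≈ 0.0215 V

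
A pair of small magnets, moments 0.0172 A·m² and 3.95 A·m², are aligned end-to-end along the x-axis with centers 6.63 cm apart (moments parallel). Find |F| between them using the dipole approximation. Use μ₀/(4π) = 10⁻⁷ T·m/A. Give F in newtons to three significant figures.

On-axis B of dipole 1: B = (μ₀/4π)·2m₁/r³. Force on dipole 2: F = m₂·dB/dr.
dB/dr = −(μ₀/4π)·6m₁/r⁴, so |F| = (μ₀/4π)·6m₁m₂/r⁴.
F = 6(10⁻⁷)(0.0172)(3.95)/(0.0663)⁴ = 0.002110 N.

F ≈ 0.00211 N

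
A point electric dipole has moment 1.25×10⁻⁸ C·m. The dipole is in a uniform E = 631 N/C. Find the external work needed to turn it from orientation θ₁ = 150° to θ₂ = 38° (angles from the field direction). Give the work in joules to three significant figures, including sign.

W ≈ -1.30×10⁻⁵ J

W_ext = ΔU = U(θ₂) − U(θ₁) = −pE cosθ₂ − (−pE cosθ₁) = pE(cosθ₁ − cosθ₂).
W = (1.25×10⁻⁸)(631)·(cos150° − cos38°) = (7.888×10⁻⁶)·(-1.6540) = -1.305×10⁻⁵ J.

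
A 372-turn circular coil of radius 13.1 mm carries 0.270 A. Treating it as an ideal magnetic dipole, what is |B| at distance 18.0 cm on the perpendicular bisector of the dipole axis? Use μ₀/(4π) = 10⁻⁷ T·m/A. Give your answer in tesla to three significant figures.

B ≈ 9.28×10⁻⁷ T

m = NIA = NIπa² = 372·(0.270)·π·(0.0131)² = 0.05415 A·m².
In the equatorial plane B = (μ₀/4π)·m/r³ (half the axial value).
B = (10⁻⁷)·(0.05415) / (0.180)³ = 9.285×10⁻⁷ T.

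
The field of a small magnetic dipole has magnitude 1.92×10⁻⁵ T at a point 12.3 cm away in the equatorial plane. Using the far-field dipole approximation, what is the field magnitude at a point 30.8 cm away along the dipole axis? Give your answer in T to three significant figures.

Dipole fields scale as 1/r³ in the far field.
The axial field is twice the equatorial field at the same r, so the geometry factor is 2/1.
B₂ = B₁ · (2/1) · (r₁/r₂)³ = 1.92×10⁻⁵ · 2 · (12.3/30.8)³.
(r₁/r₂)³ = (0.3994)³ = 0.06369.
B₂ ≈ 2.446×10⁻⁶ T.

B ≈ 2.45×10⁻⁶ T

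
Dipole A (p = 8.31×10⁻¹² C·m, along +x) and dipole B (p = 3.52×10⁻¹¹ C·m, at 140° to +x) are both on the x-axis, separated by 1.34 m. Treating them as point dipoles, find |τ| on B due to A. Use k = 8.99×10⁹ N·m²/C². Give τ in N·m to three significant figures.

The second dipole sits on the axis of the first, so the field there is axial: E₁ = 2kp₁/r³ along +x.
E₁ = 2(8.99×10⁹)(8.31×10⁻¹²)/(1.34)³ = 0.06210 N/C.
Torque on the second dipole: τ = p₂ E₁ sinθ.
τ = (3.52×10⁻¹¹)(0.06210)·sin140° = 1.405×10⁻¹² N·m.

τ ≈ 1.41×10⁻¹² N·m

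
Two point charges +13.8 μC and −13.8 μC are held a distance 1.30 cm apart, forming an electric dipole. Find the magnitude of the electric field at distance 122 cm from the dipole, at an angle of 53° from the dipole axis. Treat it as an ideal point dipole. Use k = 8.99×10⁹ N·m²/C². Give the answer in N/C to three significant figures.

E ≈ 1280 N/C

Dipole moment p = qd = (1.38×10⁻⁵ C)(0.0130 m) = 1.794×10⁻⁷ C·m.
At angle θ the dipole field magnitude is E = (kp/r³)·√(1 + 3cos²θ).
kp/r³ = (8.99×10⁹)(1.794×10⁻⁷) / (1.22)³ = 888.2 N/C.
√(1 + 3cos²53°) = √(1 + 3·0.3622) = √2.0865 ≈ 1.4445.
E ≈ 888.2 × 1.444 = 1283 N/C.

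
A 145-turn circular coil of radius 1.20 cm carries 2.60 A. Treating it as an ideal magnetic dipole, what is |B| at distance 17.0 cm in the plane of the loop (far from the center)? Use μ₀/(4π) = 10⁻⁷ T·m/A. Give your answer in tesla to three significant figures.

m = NIA = NIπa² = 145·(2.60)·π·(0.0120)² = 0.1706 A·m².
In the equatorial plane B = (μ₀/4π)·m/r³ (half the axial value).
B = (10⁻⁷)·(0.1706) / (0.170)³ = 3.472×10⁻⁶ T.

B ≈ 3.47×10⁻⁶ T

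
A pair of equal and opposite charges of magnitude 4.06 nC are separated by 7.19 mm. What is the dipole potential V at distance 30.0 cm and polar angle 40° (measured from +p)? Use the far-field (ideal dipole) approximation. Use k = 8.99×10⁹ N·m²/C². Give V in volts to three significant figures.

Dipole moment p = qd = (4.06×10⁻⁹ C)(0.00719 m) = 2.919×10⁻¹¹ C·m.
The dipole potential is V = kp cosθ / r².
V = (8.99×10⁹)(2.919×10⁻¹¹)·cos40° / (0.300)² = 2.234 V.

V ≈ 2.23 V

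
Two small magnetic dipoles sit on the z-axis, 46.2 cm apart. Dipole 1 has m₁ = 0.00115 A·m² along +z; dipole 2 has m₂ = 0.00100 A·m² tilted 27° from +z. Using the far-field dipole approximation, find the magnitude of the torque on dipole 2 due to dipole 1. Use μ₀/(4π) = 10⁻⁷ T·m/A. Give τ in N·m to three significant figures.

τ ≈ 1.06×10⁻¹² N·m

Dipole B is on the axis of dipole A, so B₁ there is axial: B₁ = (μ₀/4π)·2m₁/r³ along +z.
B₁ = 2(10⁻⁷)(0.00115)/(0.462)³ = 2.332×10⁻⁹ T.
τ = m₂ B₁ sinθ.
τ = (0.00100)(2.332×10⁻⁹)·sin27° = 1.059×10⁻¹² N·m.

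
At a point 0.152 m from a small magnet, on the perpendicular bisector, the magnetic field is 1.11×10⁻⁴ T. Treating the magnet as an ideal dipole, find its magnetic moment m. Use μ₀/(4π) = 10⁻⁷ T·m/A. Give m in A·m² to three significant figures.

In the equatorial plane B = (μ₀/4π)·m/r³, so m = Br³·4π/(μ₀).
m = (1.11×10⁻⁴)·(0.152)³ / (10⁻⁷) = 3.898 A·m².

m ≈ 3.90 A·m²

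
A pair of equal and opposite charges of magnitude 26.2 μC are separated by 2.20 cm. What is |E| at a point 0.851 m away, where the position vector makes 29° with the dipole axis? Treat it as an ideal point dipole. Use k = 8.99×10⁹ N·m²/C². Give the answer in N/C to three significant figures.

Dipole moment p = qd = (2.62×10⁻⁵ C)(0.0220 m) = 5.764×10⁻⁷ C·m.
At angle θ the dipole field magnitude is E = (kp/r³)·√(1 + 3cos²θ).
kp/r³ = (8.99×10⁹)(5.764×10⁻⁷) / (0.851)³ = 8408 N/C.
√(1 + 3cos²29°) = √(1 + 3·0.7650) = √3.2949 ≈ 1.8152.
E ≈ 8408 × 1.815 = 1.526×10⁴ N/C.

E ≈ 1.53×10⁴ N/C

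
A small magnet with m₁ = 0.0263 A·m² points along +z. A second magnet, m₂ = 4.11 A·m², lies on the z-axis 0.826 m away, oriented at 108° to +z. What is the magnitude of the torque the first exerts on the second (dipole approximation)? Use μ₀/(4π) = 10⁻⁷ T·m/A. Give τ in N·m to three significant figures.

Dipole B is on the axis of dipole A, so B₁ there is axial: B₁ = (μ₀/4π)·2m₁/r³ along +z.
B₁ = 2(10⁻⁷)(0.0263)/(0.826)³ = 9.334×10⁻⁹ T.
τ = m₂ B₁ sinθ.
τ = (4.11)(9.334×10⁻⁹)·sin108° = 3.648×10⁻⁸ N·m.

τ ≈ 3.65×10⁻⁸ N·m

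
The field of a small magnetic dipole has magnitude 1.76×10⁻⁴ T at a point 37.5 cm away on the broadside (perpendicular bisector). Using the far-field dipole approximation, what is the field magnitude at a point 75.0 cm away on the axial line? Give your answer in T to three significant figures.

Dipole fields scale as 1/r³ in the far field.
The axial field is twice the equatorial field at the same r, so the geometry factor is 2/1.
B₂ = B₁ · (2/1) · (r₁/r₂)³ = 1.76×10⁻⁴ · 2 · (37.5/75.0)³.
(r₁/r₂)³ = (0.5)³ = 0.125.
B₂ ≈ 4.400×10⁻⁵ T.

B ≈ 4.40×10⁻⁵ T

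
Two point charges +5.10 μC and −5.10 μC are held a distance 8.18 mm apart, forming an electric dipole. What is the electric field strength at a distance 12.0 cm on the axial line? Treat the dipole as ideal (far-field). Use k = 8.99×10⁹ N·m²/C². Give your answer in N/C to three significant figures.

E ≈ 4.34×10⁵ N/C

Dipole moment p = qd = (5.10×10⁻⁶ C)(0.00818 m) = 4.172×10⁻⁸ C·m.
On the dipole axis E = 2kp/r³.
E = 2·(8.99×10⁹)(4.172×10⁻⁸) / (0.120)³ = 4.341×10⁵ N/C.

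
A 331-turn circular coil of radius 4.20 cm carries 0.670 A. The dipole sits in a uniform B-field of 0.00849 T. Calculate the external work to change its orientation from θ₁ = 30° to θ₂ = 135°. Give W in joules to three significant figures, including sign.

W ≈ 0.0164 J

m = NIA = NIπa² = 331·(0.670)·π·(0.0420)² = 1.229 A·m².
W_ext = ΔU = −mB cosθ₂ + mB cosθ₁ = mB(cosθ₁ − cosθ₂).
W = (1.229)(0.00849)·(cos30° − cos135°) = (0.01043)·(+1.5731) = 0.01641 J.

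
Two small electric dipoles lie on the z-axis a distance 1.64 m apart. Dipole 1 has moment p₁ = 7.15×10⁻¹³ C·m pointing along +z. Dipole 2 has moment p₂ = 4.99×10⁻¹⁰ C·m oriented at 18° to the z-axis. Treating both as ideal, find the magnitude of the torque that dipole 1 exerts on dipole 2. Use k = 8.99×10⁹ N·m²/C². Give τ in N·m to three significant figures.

τ ≈ 4.49×10⁻¹³ N·m

The second dipole sits on the axis of the first, so the field there is axial: E₁ = 2kp₁/r³ along +z.
E₁ = 2(8.99×10⁹)(7.15×10⁻¹³)/(1.64)³ = 0.002915 N/C.
Torque on the second dipole: τ = p₂ E₁ sinθ.
τ = (4.99×10⁻¹⁰)(0.002915)·sin18° = 4.494×10⁻¹³ N·m.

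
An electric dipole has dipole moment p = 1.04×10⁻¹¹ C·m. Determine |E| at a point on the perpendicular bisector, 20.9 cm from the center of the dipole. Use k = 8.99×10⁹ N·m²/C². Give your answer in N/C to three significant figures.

On the perpendicular bisector E = kp/r³ (half the axial value at the same distance).
E = (8.99×10⁹)(1.04×10⁻¹¹) / (0.209)³ = 10.24 N/C.

E ≈ 10.2 N/C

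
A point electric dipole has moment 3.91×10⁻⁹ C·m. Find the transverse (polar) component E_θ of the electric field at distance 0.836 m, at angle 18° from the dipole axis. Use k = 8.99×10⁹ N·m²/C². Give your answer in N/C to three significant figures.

E_θ ≈ 18.6 N/C

For a dipole, E_θ = (kp sinθ)/r³.
kp/r³ = (8.99×10⁹)(3.91×10⁻⁹)/(0.836)³ = 60.16 N/C.
E_θ = 60.16·sin18° = 18.59 N/C.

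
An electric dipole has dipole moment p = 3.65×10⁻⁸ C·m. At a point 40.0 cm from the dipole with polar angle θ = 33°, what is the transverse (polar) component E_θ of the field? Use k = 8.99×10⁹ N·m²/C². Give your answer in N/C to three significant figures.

For a dipole, E_θ = (kp sinθ)/r³.
kp/r³ = (8.99×10⁹)(3.65×10⁻⁸)/(0.400)³ = 5127 N/C.
E_θ = 5127·sin33° = 2792 N/C.

E_θ ≈ 2790 N/C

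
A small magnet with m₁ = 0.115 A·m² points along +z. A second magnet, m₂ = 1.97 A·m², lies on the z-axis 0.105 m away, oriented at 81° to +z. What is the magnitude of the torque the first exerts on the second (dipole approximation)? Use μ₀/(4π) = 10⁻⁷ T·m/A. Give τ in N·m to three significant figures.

τ ≈ 3.87×10⁻⁵ N·m

Dipole B is on the axis of dipole A, so B₁ there is axial: B₁ = (μ₀/4π)·2m₁/r³ along +z.
B₁ = 2(10⁻⁷)(0.115)/(0.105)³ = 1.987×10⁻⁵ T.
τ = m₂ B₁ sinθ.
τ = (1.97)(1.987×10⁻⁵)·sin81° = 3.866×10⁻⁵ N·m.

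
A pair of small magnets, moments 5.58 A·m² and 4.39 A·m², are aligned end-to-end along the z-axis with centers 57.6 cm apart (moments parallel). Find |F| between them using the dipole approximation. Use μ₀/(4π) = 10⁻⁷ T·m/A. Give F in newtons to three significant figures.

F ≈ 1.34×10⁻⁴ N

On-axis B of dipole 1: B = (μ₀/4π)·2m₁/r³. Force on dipole 2: F = m₂·dB/dr.
dB/dr = −(μ₀/4π)·6m₁/r⁴, so |F| = (μ₀/4π)·6m₁m₂/r⁴.
F = 6(10⁻⁷)(5.58)(4.39)/(0.576)⁴ = 1.335×10⁻⁴ N.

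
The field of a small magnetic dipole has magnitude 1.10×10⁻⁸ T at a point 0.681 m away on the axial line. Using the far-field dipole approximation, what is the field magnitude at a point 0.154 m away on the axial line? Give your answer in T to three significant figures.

Dipole fields scale as 1/r³ in the far field; the geometry is the same at both points.
B₂ = B₁ · (r₁/r₂)³ = 1.10×10⁻⁸ · (0.681/0.154)³.
(r₁/r₂)³ = (4.422)³ = 86.47.
B₂ ≈ 9.512×10⁻⁷ T.

B ≈ 9.51×10⁻⁷ T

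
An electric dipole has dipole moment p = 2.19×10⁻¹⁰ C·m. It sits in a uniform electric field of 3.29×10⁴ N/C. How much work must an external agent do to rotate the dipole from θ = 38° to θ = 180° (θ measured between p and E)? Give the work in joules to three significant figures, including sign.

W ≈ 1.29×10⁻⁵ J

W_ext = ΔU = U(θ₂) − U(θ₁) = −pE cosθ₂ − (−pE cosθ₁) = pE(cosθ₁ − cosθ₂).
W = (2.19×10⁻¹⁰)(3.29×10⁴)·(cos38° − cos180°) = (7.205×10⁻⁶)·(+1.7880) = 1.288×10⁻⁵ J.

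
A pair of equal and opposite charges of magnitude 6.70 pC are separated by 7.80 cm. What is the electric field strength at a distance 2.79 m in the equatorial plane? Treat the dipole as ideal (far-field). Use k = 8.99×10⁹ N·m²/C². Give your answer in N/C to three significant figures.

Dipole moment p = qd = (6.70×10⁻¹² C)(0.0780 m) = 5.226×10⁻¹³ C·m.
In the equatorial plane E = kp/r³.
E = (8.99×10⁹)(5.226×10⁻¹³) / (2.79)³ = 2.163×10⁻⁴ N/C.

E ≈ 2.16×10⁻⁴ N/C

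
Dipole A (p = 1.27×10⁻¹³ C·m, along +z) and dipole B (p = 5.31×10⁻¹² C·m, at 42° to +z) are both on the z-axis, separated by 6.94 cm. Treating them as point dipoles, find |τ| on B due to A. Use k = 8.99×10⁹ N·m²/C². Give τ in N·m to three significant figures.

τ ≈ 2.43×10⁻¹¹ N·m

The second dipole sits on the axis of the first, so the field there is axial: E₁ = 2kp₁/r³ along +z.
E₁ = 2(8.99×10⁹)(1.27×10⁻¹³)/(0.0694)³ = 6.831 N/C.
Torque on the second dipole: τ = p₂ E₁ sinθ.
τ = (5.31×10⁻¹²)(6.831)·sin42° = 2.427×10⁻¹¹ N·m.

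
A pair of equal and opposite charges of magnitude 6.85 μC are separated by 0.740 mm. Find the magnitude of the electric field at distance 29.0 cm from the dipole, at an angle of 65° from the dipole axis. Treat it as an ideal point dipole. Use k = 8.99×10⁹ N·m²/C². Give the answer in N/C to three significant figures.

E ≈ 2320 N/C

Dipole moment p = qd = (6.85×10⁻⁶ C)(7.40×10⁻⁴ m) = 5.069×10⁻⁹ C·m.
At angle θ the dipole field magnitude is E = (kp/r³)·√(1 + 3cos²θ).
kp/r³ = (8.99×10⁹)(5.069×10⁻⁹) / (0.290)³ = 1868 N/C.
√(1 + 3cos²65°) = √(1 + 3·0.1786) = √1.5358 ≈ 1.2393.
E ≈ 1868 × 1.239 = 2316 N/C.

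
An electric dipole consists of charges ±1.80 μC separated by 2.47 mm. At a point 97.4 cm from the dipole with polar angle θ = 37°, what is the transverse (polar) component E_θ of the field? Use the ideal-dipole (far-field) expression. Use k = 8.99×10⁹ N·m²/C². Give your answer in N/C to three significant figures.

E_θ ≈ 26.0 N/C

Dipole moment p = qd = (1.80×10⁻⁶ C)(0.00247 m) = 4.446×10⁻⁹ C·m.
For a dipole, E_θ = (kp sinθ)/r³.
kp/r³ = (8.99×10⁹)(4.446×10⁻⁹)/(0.974)³ = 43.26 N/C.
E_θ = 43.26·sin37° = 26.03 N/C.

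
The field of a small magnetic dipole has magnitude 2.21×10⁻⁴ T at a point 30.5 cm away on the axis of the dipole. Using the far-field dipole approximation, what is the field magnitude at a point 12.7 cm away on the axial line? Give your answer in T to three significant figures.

B ≈ 0.00306 T

Dipole fields scale as 1/r³ in the far field; the geometry is the same at both points.
B₂ = B₁ · (r₁/r₂)³ = 2.21×10⁻⁴ · (30.5/12.7)³.
(r₁/r₂)³ = (2.402)³ = 13.85.
B₂ ≈ 0.003061 T.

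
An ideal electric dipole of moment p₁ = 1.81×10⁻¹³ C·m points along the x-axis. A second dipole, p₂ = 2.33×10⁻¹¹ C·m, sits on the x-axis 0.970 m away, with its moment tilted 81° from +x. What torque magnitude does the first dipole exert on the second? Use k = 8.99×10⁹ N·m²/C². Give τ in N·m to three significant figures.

τ ≈ 8.21×10⁻¹⁴ N·m

The second dipole sits on the axis of the first, so the field there is axial: E₁ = 2kp₁/r³ along +x.
E₁ = 2(8.99×10⁹)(1.81×10⁻¹³)/(0.970)³ = 0.003566 N/C.
Torque on the second dipole: τ = p₂ E₁ sinθ.
τ = (2.33×10⁻¹¹)(0.003566)·sin81° = 8.206×10⁻¹⁴ N·m.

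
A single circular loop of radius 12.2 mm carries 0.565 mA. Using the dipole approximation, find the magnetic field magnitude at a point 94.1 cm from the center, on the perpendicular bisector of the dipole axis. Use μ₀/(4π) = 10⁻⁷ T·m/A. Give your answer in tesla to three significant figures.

Magnetic moment m = IA = Iπa² = (5.65×10⁻⁴)·π·(0.0122)² = 2.642×10⁻⁷ A·m².
In the equatorial plane B = (μ₀/4π)·m/r³ (half the axial value).
B = (10⁻⁷)·(2.642×10⁻⁷) / (0.941)³ = 3.171×10⁻¹⁴ T.

B ≈ 3.17×10⁻¹⁴ T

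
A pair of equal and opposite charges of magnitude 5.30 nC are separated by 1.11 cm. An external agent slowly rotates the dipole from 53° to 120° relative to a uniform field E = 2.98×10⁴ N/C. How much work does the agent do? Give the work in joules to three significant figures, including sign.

Dipole moment p = qd = (5.30×10⁻⁹ C)(0.0111 m) = 5.883×10⁻¹¹ C·m.
W_ext = ΔU = U(θ₂) − U(θ₁) = −pE cosθ₂ − (−pE cosθ₁) = pE(cosθ₁ − cosθ₂).
W = (5.883×10⁻¹¹)(2.98×10⁴)·(cos53° − cos120°) = (1.753×10⁻⁶)·(+1.1018) = 1.932×10⁻⁶ J.

W ≈ 1.93×10⁻⁶ J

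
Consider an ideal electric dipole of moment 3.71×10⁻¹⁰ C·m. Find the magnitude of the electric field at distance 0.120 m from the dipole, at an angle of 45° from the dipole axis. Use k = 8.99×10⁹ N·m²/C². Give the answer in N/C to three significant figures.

E ≈ 3050 N/C

At angle θ the dipole field magnitude is E = (kp/r³)·√(1 + 3cos²θ).
kp/r³ = (8.99×10⁹)(3.71×10⁻¹⁰) / (0.120)³ = 1930 N/C.
√(1 + 3cos²45°) = √(1 + 3·0.5000) = √2.5000 ≈ 1.5811.
E ≈ 1930 × 1.581 = 3052 N/C.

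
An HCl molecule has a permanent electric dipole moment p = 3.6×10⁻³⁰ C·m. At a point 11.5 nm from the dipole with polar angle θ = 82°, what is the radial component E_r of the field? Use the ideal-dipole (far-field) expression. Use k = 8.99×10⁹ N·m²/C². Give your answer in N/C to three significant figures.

For a dipole, E_r = (2kp cosθ)/r³.
kp/r³ = (8.99×10⁹)(3.60×10⁻³⁰)/(1.15×10⁻⁸)³ = 2.128×10⁴ N/C.
E_r = 2·2.128×10⁴·cos82° = 5923 N/C.

E_r ≈ 5920 N/C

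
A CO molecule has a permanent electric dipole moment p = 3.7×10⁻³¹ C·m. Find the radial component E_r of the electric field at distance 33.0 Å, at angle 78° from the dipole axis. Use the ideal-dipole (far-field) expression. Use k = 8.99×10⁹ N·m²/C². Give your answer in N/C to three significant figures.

E_r ≈ 3.85×10⁴ N/C

For a dipole, E_r = (2kp cosθ)/r³.
kp/r³ = (8.99×10⁹)(3.70×10⁻³¹)/(3.30×10⁻⁹)³ = 9.256×10⁴ N/C.
E_r = 2·9.256×10⁴·cos78° = 3.849×10⁴ N/C.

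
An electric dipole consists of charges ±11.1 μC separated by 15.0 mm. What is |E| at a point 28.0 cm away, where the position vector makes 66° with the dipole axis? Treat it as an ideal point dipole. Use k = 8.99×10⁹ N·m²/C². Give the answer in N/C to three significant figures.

Dipole moment p = qd = (1.11×10⁻⁵ C)(0.0150 m) = 1.665×10⁻⁷ C·m.
At angle θ the dipole field magnitude is E = (kp/r³)·√(1 + 3cos²θ).
kp/r³ = (8.99×10⁹)(1.665×10⁻⁷) / (0.280)³ = 6.819×10⁴ N/C.
√(1 + 3cos²66°) = √(1 + 3·0.1654) = √1.4963 ≈ 1.2232.
E ≈ 6.819×10⁴ × 1.223 = 8.341×10⁴ N/C.

E ≈ 8.34×10⁴ N/C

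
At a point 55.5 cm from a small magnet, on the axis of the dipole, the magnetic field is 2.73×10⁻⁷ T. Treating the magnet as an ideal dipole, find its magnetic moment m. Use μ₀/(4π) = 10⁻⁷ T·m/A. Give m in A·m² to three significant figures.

On axis B = (μ₀/4π)·2m/r³, so m = Br³·4π/(μ₀·2).
m = (2.73×10⁻⁷)·(0.555)³ / (2·10⁻⁷) = 0.2334 A·m².

m ≈ 0.233 A·m²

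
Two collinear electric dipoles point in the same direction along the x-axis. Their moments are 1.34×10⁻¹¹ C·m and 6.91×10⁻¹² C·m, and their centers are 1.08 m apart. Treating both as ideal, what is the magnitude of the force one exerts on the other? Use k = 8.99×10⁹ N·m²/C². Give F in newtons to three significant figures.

On-axis field of dipole 1 at distance r: E = 2kp₁/r³. Force on dipole 2 is F = p₂·dE/dr (gradient along axis).
dE/dr = −6kp₁/r⁴, so |F| = 6kp₁p₂/r⁴ (attractive for aligned moments).
F = 6(8.99×10⁹)(1.34×10⁻¹¹)(6.91×10⁻¹²)/(1.08)⁴ = 3.671×10⁻¹² N.

F ≈ 3.67×10⁻¹² N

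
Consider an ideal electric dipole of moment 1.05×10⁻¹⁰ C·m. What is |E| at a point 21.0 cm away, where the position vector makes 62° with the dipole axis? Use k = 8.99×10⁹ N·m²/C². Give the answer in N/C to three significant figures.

At angle θ the dipole field magnitude is E = (kp/r³)·√(1 + 3cos²θ).
kp/r³ = (8.99×10⁹)(1.05×10⁻¹⁰) / (0.210)³ = 101.9 N/C.
√(1 + 3cos²62°) = √(1 + 3·0.2204) = √1.6612 ≈ 1.2889.
E ≈ 101.9 × 1.289 = 131.4 N/C.

E ≈ 131 N/C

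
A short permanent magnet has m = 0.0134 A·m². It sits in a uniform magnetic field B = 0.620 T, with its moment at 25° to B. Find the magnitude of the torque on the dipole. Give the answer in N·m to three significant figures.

Torque on a magnetic dipole: τ = mB sinθ.
τ = (0.0134)(0.620)·sin25° = 0.003511 N·m.

τ ≈ 0.00351 N·m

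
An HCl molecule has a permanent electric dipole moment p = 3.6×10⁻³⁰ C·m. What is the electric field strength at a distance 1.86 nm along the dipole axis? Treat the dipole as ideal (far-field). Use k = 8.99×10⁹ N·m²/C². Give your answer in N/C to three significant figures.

On the dipole axis E = 2kp/r³.
E = 2·(8.99×10⁹)(3.60×10⁻³⁰) / (1.86×10⁻⁹)³ = 1.006×10⁷ N/C.

E ≈ 1.01×10⁷ N/C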